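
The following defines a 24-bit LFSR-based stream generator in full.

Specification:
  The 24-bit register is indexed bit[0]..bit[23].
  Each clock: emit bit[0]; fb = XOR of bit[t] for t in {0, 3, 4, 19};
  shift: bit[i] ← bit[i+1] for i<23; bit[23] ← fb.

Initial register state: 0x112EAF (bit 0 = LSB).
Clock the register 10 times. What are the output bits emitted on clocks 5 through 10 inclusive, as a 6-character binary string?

010101

reg_0 = 0x112EAF
clock 1: out=1, reg = 0x089757
clock 2: out=1, reg = 0x844BAB
clock 3: out=1, reg = 0x4225D5
clock 4: out=1, reg = 0x2112EA
clock 5: out=0, reg = 0x908975
clock 6: out=1, reg = 0x4844BA
clock 7: out=0, reg = 0xA4225D
clock 8: out=1, reg = 0xD2112E
clock 9: out=0, reg = 0xE90897
clock 10: out=1, reg = 0xF4844B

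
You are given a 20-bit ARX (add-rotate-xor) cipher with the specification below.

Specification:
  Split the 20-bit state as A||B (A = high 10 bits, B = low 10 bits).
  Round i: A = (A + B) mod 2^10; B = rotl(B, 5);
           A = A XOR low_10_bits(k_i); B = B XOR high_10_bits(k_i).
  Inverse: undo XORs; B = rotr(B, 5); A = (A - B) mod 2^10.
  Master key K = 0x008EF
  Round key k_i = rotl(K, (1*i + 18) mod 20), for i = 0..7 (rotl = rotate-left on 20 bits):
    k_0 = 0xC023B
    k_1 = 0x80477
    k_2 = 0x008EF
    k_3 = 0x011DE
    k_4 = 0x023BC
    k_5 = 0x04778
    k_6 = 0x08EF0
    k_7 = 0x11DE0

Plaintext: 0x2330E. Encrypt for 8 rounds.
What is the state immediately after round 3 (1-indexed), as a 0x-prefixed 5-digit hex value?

0x72AEA

s_0 = plaintext = 0x2330E
s_1 = Round(s_0, k_0) = 0x686D8
s_2 = Round(s_1, k_1) = 0x03917
s_3 = Round(s_2, k_2) = 0x72AEA
s_4 = Round(s_3, k_3) = 0x5A953
s_5 = Round(s_4, k_4) = 0x40662
s_6 = Round(s_5, k_5) = 0x06C42
s_7 = Round(s_6, k_6) = 0xAB461
s_8 = Round(s_7, k_7) = 0xBB864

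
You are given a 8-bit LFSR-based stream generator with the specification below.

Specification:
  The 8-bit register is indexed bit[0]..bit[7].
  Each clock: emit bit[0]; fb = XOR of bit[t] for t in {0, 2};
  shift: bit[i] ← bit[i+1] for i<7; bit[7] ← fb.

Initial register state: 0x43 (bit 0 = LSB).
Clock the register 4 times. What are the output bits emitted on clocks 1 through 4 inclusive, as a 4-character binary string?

1100

reg_0 = 0x43
clock 1: out=1, reg = 0xA1
clock 2: out=1, reg = 0xD0
clock 3: out=0, reg = 0x68
clock 4: out=0, reg = 0x34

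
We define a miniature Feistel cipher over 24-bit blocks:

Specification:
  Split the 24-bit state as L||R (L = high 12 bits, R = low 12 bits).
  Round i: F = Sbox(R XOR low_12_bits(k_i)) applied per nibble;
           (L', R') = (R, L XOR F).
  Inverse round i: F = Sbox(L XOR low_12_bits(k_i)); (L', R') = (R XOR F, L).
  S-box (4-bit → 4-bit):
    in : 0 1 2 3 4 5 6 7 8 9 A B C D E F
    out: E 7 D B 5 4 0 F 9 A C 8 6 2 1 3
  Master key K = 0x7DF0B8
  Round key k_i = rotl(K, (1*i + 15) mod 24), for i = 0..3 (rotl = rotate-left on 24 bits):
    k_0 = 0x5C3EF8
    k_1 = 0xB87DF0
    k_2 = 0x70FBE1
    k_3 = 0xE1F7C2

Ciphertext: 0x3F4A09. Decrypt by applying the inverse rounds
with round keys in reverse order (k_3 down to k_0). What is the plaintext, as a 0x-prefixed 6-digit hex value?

0xCC67EB

s_0 = ciphertext = 0x3F4A09
s_1 = InvRound(s_0, k_3) = 0xFB93F4
s_2 = InvRound(s_1, k_2) = 0x6BDFB9
s_3 = InvRound(s_2, k_1) = 0x7EB6BD
s_4 = InvRound(s_3, k_0) = 0xCC67EB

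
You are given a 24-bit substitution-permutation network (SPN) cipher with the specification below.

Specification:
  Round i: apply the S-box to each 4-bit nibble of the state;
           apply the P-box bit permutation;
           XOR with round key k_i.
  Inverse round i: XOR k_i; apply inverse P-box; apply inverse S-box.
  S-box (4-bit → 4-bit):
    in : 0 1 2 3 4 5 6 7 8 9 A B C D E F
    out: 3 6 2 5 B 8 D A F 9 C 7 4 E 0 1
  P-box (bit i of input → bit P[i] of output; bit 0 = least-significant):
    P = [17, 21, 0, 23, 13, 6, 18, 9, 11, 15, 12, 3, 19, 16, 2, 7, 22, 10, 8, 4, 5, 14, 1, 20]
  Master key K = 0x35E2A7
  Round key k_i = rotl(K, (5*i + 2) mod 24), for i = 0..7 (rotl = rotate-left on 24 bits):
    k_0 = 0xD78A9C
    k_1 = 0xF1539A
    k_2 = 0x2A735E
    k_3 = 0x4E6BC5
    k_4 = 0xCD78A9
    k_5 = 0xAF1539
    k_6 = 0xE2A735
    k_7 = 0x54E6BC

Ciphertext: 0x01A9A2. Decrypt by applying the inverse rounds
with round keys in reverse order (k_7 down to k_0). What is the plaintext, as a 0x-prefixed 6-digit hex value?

0x19DA9D

s_0 = ciphertext = 0x01A9A2
s_1 = InvRound(s_0, k_7) = 0xD819AE
s_2 = InvRound(s_1, k_6) = 0xA7989B
s_3 = InvRound(s_2, k_5) = 0x3190EE
s_4 = InvRound(s_3, k_4) = 0xDF30BD
s_5 = InvRound(s_4, k_3) = 0x4A2675
s_6 = InvRound(s_5, k_2) = 0xBBEAE1
s_7 = InvRound(s_6, k_1) = 0x36F803
s_8 = InvRound(s_7, k_0) = 0x19DA9D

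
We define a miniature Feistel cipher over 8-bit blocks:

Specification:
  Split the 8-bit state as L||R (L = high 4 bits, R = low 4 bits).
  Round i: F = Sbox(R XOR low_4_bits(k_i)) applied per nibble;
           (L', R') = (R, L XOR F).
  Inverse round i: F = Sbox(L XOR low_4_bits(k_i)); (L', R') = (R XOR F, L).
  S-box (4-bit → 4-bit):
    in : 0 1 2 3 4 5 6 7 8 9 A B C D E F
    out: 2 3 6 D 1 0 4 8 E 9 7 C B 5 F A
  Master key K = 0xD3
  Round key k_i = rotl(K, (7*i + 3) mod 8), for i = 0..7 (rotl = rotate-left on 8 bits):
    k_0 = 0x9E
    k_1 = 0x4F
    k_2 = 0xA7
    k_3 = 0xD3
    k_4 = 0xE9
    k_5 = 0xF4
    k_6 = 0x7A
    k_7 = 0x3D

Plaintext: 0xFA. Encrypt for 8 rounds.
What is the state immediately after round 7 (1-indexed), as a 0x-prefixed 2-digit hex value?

0xC1

s_0 = plaintext = 0xFA
s_1 = Round(s_0, k_0) = 0xAE
s_2 = Round(s_1, k_1) = 0xE9
s_3 = Round(s_2, k_2) = 0x91
s_4 = Round(s_3, k_3) = 0x1F
s_5 = Round(s_4, k_4) = 0xF5
s_6 = Round(s_5, k_5) = 0x5C
s_7 = Round(s_6, k_6) = 0xC1
s_8 = Round(s_7, k_7) = 0x17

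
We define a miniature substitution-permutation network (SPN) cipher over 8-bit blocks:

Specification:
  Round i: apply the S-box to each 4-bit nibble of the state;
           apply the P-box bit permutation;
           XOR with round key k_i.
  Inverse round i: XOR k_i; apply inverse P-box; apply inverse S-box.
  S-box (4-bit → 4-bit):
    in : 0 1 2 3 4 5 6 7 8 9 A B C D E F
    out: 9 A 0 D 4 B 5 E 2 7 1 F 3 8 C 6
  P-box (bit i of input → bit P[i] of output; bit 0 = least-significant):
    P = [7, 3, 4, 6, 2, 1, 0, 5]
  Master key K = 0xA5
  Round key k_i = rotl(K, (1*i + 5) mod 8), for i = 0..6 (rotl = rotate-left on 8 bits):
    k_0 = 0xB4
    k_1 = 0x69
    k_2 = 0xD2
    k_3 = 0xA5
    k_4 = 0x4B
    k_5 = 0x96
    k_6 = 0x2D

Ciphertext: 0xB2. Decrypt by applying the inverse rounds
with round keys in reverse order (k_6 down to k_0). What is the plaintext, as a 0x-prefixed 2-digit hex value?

s_0 = ciphertext = 0xB2
s_1 = InvRound(s_0, k_6) = 0x99
s_2 = InvRound(s_1, k_5) = 0x98
s_3 = InvRound(s_2, k_4) = 0xF3
s_4 = InvRound(s_3, k_3) = 0xCE
s_5 = InvRound(s_4, k_2) = 0xAF
s_6 = InvRound(s_5, k_1) = 0xC0
s_7 = InvRound(s_6, k_0) = 0x0E

0x0E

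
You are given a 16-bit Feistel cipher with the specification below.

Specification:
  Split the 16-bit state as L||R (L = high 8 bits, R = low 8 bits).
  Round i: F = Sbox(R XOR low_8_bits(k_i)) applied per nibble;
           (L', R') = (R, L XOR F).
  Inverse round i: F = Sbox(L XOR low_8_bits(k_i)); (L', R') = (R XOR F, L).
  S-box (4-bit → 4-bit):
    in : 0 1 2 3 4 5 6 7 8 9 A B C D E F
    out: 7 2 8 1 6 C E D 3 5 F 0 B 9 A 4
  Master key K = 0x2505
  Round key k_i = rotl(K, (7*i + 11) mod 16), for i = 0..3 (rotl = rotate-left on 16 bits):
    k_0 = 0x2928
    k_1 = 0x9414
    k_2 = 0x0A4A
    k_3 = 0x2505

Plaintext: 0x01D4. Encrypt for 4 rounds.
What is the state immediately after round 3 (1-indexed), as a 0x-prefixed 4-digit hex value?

s_0 = plaintext = 0x01D4
s_1 = Round(s_0, k_0) = 0xD44A
s_2 = Round(s_1, k_1) = 0x4A1E
s_3 = Round(s_2, k_2) = 0x1E8C
s_4 = Round(s_3, k_3) = 0x8C2B

0x1E8C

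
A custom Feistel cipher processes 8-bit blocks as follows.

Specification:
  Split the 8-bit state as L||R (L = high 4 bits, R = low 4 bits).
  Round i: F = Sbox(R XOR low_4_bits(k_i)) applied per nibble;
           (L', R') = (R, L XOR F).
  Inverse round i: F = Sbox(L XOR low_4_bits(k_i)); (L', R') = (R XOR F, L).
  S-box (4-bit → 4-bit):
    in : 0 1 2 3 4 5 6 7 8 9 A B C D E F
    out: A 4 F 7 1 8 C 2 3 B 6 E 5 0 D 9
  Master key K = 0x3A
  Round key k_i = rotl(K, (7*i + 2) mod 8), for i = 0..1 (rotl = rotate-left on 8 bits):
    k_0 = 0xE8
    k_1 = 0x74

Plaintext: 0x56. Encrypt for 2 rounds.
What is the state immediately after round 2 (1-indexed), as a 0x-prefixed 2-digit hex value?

0x83

s_0 = plaintext = 0x56
s_1 = Round(s_0, k_0) = 0x68
s_2 = Round(s_1, k_1) = 0x83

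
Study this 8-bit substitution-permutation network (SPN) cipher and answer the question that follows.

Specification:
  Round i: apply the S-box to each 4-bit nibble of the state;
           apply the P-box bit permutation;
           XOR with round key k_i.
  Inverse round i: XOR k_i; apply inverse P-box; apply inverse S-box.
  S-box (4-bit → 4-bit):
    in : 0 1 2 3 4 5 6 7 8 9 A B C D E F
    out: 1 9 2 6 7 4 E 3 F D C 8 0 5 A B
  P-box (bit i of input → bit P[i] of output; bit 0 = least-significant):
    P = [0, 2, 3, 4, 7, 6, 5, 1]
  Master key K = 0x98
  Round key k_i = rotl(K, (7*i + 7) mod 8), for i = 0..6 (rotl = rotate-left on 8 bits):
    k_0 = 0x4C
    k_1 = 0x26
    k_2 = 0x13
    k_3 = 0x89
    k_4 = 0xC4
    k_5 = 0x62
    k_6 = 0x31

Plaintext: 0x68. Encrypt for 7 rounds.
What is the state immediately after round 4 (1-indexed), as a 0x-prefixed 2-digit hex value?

s_0 = plaintext = 0x68
s_1 = Round(s_0, k_0) = 0x33
s_2 = Round(s_1, k_1) = 0x4A
s_3 = Round(s_2, k_2) = 0xEB
s_4 = Round(s_3, k_3) = 0xDB
s_5 = Round(s_4, k_4) = 0x74
s_6 = Round(s_5, k_5) = 0xAF
s_7 = Round(s_6, k_6) = 0x06

0xDB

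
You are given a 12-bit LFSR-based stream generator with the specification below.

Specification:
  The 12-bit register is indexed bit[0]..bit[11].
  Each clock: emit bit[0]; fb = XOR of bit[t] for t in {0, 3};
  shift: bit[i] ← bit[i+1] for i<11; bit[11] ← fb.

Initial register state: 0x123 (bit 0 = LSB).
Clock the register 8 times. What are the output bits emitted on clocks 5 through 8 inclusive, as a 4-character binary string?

reg_0 = 0x123
clock 1: out=1, reg = 0x891
clock 2: out=1, reg = 0xC48
clock 3: out=0, reg = 0xE24
clock 4: out=0, reg = 0x712
clock 5: out=0, reg = 0x389
clock 6: out=1, reg = 0x1C4
clock 7: out=0, reg = 0x0E2
clock 8: out=0, reg = 0x071

0100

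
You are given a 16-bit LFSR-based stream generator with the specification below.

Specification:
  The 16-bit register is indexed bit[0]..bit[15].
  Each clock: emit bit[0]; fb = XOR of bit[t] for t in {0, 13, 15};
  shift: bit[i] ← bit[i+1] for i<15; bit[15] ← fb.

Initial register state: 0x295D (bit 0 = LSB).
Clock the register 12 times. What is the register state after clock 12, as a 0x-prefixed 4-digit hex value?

0x1542

reg_0 = 0x295D
clock 1: out=1, reg = 0x14AE
clock 2: out=0, reg = 0x0A57
clock 3: out=1, reg = 0x852B
clock 4: out=1, reg = 0x4295
clock 5: out=1, reg = 0xA14A
clock 6: out=0, reg = 0x50A5
clock 7: out=1, reg = 0xA852
clock 8: out=0, reg = 0x5429
clock 9: out=1, reg = 0xAA14
clock 10: out=0, reg = 0x550A
clock 11: out=0, reg = 0x2A85
clock 12: out=1, reg = 0x1542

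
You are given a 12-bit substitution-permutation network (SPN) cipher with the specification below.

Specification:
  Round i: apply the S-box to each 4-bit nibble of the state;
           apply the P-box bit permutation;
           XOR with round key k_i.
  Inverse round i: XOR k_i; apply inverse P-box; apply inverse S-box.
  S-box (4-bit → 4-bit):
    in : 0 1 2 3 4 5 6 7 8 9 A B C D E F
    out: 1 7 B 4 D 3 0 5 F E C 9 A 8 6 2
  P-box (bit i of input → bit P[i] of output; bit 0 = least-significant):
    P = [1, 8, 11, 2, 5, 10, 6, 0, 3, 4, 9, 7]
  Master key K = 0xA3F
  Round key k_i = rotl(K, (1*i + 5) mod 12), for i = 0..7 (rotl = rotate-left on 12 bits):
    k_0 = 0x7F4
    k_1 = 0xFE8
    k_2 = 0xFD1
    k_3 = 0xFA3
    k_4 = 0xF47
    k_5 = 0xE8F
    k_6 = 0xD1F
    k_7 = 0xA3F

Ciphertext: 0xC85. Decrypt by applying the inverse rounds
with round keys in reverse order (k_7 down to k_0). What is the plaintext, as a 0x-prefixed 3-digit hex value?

s_0 = ciphertext = 0xC85
s_1 = InvRound(s_0, k_7) = 0x850
s_2 = InvRound(s_1, k_6) = 0x092
s_3 = InvRound(s_2, k_5) = 0x1CA
s_4 = InvRound(s_3, k_4) = 0x4CA
s_5 = InvRound(s_4, k_3) = 0x74E
s_6 = InvRound(s_5, k_2) = 0x2D4
s_7 = InvRound(s_6, k_1) = 0x559
s_8 = InvRound(s_7, k_0) = 0x4BD

0x4BD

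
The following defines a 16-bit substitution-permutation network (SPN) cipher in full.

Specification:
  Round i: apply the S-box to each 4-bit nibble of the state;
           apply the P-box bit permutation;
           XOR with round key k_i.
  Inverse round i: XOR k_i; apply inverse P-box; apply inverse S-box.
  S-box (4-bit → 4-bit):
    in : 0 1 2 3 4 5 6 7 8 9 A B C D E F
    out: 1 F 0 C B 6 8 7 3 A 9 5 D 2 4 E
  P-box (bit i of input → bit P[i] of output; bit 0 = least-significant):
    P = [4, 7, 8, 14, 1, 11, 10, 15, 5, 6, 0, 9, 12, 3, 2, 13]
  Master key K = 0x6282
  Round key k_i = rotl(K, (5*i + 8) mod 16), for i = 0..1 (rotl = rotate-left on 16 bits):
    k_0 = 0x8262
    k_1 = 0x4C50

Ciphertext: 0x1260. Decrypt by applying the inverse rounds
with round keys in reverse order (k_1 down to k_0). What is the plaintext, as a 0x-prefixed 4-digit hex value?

0xD090

s_0 = ciphertext = 0x1260
s_1 = InvRound(s_0, k_1) = 0x0A5A
s_2 = InvRound(s_1, k_0) = 0xD090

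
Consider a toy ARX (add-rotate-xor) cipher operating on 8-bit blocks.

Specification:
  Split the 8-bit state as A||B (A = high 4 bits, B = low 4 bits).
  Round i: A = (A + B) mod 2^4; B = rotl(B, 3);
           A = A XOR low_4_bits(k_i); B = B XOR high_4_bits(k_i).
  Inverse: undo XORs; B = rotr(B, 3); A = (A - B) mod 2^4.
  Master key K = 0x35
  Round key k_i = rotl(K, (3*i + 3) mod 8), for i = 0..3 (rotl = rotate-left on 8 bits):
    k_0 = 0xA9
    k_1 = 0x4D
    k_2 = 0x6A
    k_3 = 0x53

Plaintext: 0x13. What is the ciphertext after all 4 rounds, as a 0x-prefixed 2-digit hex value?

s_0 = plaintext = 0x13
s_1 = Round(s_0, k_0) = 0xD3
s_2 = Round(s_1, k_1) = 0xDD
s_3 = Round(s_2, k_2) = 0x08
s_4 = Round(s_3, k_3) = 0xB1

0xB1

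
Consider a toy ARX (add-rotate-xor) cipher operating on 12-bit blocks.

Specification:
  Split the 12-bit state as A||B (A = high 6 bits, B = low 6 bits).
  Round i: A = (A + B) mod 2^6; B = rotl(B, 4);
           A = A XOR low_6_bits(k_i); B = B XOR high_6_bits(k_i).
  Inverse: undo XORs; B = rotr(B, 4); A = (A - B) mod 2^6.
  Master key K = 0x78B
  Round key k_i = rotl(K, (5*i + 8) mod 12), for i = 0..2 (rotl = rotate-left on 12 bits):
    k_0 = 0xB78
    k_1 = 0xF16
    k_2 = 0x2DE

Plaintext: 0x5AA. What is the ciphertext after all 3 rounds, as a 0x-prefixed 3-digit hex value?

0xA18

s_0 = plaintext = 0x5AA
s_1 = Round(s_0, k_0) = 0xE07
s_2 = Round(s_1, k_1) = 0xA4D
s_3 = Round(s_2, k_2) = 0xA18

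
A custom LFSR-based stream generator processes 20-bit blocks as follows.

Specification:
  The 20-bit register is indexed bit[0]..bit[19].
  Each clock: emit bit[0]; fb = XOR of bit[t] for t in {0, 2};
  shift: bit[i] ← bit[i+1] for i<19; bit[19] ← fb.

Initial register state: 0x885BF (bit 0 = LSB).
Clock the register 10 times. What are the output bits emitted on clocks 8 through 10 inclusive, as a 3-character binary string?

110

reg_0 = 0x885BF
clock 1: out=1, reg = 0x442DF
clock 2: out=1, reg = 0x2216F
clock 3: out=1, reg = 0x110B7
clock 4: out=1, reg = 0x0885B
clock 5: out=1, reg = 0x8442D
clock 6: out=1, reg = 0x42216
clock 7: out=0, reg = 0xA110B
clock 8: out=1, reg = 0xD0885
clock 9: out=1, reg = 0x68442
clock 10: out=0, reg = 0x34221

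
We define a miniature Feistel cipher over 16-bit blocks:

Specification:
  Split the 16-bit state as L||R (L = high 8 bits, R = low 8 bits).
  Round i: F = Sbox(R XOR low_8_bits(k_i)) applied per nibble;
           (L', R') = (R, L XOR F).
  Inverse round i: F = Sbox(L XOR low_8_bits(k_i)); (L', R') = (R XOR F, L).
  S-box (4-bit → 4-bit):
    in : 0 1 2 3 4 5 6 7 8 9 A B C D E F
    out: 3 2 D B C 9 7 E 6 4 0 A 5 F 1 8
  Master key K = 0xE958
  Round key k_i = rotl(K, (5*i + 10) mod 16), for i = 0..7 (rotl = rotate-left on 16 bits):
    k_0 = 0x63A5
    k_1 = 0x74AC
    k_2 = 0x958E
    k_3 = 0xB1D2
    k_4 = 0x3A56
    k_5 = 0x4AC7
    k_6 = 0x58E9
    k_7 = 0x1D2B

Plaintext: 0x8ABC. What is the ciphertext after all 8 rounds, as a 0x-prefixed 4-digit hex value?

0x7D30

s_0 = plaintext = 0x8ABC
s_1 = Round(s_0, k_0) = 0xBCAE
s_2 = Round(s_1, k_1) = 0xAE81
s_3 = Round(s_2, k_2) = 0x8196
s_4 = Round(s_3, k_3) = 0x964D
s_5 = Round(s_4, k_4) = 0x4DBC
s_6 = Round(s_5, k_5) = 0xBCA7
s_7 = Round(s_6, k_6) = 0xA77D
s_8 = Round(s_7, k_7) = 0x7D30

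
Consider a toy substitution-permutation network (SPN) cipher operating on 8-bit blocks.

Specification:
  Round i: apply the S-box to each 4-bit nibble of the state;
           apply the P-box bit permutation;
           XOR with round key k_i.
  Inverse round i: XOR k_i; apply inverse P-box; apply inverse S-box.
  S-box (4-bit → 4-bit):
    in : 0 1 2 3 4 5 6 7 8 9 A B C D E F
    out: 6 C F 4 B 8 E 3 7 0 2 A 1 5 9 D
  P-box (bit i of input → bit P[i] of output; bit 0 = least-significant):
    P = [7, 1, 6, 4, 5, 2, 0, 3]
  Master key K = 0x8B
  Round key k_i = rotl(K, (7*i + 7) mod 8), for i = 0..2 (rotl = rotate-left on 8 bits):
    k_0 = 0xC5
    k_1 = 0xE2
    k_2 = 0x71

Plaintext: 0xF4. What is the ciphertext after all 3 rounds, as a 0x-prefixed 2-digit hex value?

s_0 = plaintext = 0xF4
s_1 = Round(s_0, k_0) = 0x7E
s_2 = Round(s_1, k_1) = 0x56
s_3 = Round(s_2, k_2) = 0x2B

0x2B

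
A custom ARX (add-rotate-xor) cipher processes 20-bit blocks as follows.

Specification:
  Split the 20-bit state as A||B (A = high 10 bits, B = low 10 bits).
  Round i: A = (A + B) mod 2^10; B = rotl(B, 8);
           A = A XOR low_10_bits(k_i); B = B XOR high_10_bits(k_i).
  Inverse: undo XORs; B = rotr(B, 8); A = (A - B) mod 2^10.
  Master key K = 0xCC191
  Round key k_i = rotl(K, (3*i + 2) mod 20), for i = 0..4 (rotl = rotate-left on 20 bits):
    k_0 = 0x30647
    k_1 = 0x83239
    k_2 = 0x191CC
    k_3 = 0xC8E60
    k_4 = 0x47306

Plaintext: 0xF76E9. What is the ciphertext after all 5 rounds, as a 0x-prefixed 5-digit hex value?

0x872F7

s_0 = plaintext = 0xF76E9
s_1 = Round(s_0, k_0) = 0x2057B
s_2 = Round(s_1, k_1) = 0xF1552
s_3 = Round(s_2, k_2) = 0x36E30
s_4 = Round(s_3, k_3) = 0x5AFAF
s_5 = Round(s_4, k_4) = 0x872F7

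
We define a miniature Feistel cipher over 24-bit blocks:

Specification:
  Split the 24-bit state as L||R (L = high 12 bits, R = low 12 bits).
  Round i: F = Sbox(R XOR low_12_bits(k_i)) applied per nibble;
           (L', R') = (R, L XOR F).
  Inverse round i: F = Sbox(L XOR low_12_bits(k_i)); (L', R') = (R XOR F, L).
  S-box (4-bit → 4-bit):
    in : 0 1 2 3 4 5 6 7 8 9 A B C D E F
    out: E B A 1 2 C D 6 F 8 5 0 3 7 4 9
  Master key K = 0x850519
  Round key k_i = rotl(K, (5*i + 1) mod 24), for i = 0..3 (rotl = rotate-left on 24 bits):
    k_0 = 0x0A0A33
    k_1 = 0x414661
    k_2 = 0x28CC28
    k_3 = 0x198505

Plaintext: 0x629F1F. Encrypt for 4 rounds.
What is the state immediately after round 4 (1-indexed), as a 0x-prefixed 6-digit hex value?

0x4EC717

s_0 = plaintext = 0x629F1F
s_1 = Round(s_0, k_0) = 0xF1FA8A
s_2 = Round(s_1, k_1) = 0xA8AC5F
s_3 = Round(s_2, k_2) = 0xC5F4EC
s_4 = Round(s_3, k_3) = 0x4EC717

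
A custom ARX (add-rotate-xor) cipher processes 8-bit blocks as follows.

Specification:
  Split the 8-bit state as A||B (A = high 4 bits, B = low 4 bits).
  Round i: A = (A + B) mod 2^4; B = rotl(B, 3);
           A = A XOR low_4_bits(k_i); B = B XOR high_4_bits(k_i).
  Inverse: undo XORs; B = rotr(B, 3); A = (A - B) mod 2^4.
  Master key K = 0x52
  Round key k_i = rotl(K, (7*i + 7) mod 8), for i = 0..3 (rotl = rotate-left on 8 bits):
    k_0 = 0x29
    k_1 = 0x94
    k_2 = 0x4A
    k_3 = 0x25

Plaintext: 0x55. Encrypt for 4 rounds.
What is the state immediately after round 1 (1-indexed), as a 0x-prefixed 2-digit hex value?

0x38

s_0 = plaintext = 0x55
s_1 = Round(s_0, k_0) = 0x38
s_2 = Round(s_1, k_1) = 0xFD
s_3 = Round(s_2, k_2) = 0x6A
s_4 = Round(s_3, k_3) = 0x57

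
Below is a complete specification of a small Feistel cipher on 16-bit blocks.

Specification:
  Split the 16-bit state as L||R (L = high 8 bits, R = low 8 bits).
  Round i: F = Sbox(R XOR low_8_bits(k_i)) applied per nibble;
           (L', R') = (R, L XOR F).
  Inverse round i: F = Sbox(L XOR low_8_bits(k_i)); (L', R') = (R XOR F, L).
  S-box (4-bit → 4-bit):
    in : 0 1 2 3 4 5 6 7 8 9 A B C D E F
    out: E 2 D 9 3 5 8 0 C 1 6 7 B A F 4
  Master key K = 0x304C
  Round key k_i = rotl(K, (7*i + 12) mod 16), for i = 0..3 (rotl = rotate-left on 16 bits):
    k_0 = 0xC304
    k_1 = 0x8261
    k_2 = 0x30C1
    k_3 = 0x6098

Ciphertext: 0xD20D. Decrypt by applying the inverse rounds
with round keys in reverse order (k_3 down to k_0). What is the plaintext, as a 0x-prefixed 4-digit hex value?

s_0 = ciphertext = 0xD20D
s_1 = InvRound(s_0, k_3) = 0x3BD2
s_2 = InvRound(s_1, k_2) = 0x943B
s_3 = InvRound(s_2, k_1) = 0x7E94
s_4 = InvRound(s_3, k_0) = 0x927E

0x927E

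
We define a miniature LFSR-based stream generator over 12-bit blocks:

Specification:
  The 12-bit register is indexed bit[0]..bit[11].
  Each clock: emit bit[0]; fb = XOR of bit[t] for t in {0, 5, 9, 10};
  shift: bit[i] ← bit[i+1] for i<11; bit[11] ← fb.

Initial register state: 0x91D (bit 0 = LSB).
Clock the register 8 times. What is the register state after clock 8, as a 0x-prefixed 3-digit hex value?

reg_0 = 0x91D
clock 1: out=1, reg = 0xC8E
clock 2: out=0, reg = 0xE47
clock 3: out=1, reg = 0xF23
clock 4: out=1, reg = 0x791
clock 5: out=1, reg = 0xBC8
clock 6: out=0, reg = 0xDE4
clock 7: out=0, reg = 0x6F2
clock 8: out=0, reg = 0xB79

0xB79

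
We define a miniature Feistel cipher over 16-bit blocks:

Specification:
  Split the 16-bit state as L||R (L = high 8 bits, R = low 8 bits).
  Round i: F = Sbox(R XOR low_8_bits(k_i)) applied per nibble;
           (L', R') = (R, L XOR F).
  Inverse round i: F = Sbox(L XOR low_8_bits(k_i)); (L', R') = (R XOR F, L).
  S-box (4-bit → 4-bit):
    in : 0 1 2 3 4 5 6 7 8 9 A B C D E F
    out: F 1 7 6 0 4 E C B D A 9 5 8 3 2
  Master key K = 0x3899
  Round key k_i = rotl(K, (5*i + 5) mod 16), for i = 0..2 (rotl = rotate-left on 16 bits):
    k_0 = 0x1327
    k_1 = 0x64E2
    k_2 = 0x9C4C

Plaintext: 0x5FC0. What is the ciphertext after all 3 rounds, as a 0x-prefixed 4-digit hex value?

s_0 = plaintext = 0x5FC0
s_1 = Round(s_0, k_0) = 0xC063
s_2 = Round(s_1, k_1) = 0x6371
s_3 = Round(s_2, k_2) = 0x710B

0x710B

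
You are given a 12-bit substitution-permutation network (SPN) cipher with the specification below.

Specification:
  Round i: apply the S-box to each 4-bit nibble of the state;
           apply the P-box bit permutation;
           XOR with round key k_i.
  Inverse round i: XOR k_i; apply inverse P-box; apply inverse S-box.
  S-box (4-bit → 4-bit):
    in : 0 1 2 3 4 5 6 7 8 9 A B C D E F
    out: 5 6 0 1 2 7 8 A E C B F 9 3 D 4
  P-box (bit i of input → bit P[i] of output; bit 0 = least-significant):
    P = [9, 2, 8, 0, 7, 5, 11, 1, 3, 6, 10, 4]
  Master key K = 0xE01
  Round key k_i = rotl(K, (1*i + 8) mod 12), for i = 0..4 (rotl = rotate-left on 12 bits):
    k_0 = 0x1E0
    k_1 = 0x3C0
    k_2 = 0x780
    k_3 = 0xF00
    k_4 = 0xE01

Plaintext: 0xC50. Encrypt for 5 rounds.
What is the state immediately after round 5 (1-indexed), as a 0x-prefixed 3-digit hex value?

s_0 = plaintext = 0xC50
s_1 = Round(s_0, k_0) = 0xA58
s_2 = Round(s_1, k_1) = 0xA3D
s_3 = Round(s_2, k_2) = 0x55C
s_4 = Round(s_3, k_3) = 0x1E9
s_5 = Round(s_4, k_4) = 0x3C2

0x3C2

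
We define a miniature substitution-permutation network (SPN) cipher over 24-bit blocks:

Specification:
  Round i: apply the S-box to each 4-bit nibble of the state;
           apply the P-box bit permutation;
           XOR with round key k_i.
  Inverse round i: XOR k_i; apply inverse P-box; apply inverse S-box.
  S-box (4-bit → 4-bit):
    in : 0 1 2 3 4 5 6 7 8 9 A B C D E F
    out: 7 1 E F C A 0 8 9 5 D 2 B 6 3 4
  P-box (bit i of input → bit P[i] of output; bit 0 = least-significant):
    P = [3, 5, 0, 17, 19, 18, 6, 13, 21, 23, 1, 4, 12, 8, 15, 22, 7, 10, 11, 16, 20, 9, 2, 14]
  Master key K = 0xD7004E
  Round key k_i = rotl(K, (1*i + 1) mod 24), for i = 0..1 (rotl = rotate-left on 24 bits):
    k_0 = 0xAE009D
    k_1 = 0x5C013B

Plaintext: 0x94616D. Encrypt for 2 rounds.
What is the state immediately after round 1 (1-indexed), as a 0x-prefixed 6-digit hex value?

0x9F08B8

s_0 = plaintext = 0x94616D
s_1 = Round(s_0, k_0) = 0x9F08B8
s_2 = Round(s_1, k_1) = 0x6A9827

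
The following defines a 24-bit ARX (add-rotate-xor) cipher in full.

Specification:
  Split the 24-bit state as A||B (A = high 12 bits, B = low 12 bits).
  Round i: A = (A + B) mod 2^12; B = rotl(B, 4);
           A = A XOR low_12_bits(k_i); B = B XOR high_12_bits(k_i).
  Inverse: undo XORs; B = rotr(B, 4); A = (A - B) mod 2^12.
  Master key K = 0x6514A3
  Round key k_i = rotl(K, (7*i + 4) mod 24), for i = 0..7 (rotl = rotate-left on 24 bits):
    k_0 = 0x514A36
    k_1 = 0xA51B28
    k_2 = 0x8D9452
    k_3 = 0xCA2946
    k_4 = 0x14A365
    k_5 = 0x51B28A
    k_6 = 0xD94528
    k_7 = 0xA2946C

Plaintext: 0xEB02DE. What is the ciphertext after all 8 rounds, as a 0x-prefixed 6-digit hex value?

0x2F9FE7

s_0 = plaintext = 0xEB02DE
s_1 = Round(s_0, k_0) = 0xBB88F6
s_2 = Round(s_1, k_1) = 0xF86539
s_3 = Round(s_2, k_2) = 0x0EDB4C
s_4 = Round(s_3, k_3) = 0x57F869
s_5 = Round(s_4, k_4) = 0xE8D7D2
s_6 = Round(s_5, k_5) = 0x4D583C
s_7 = Round(s_6, k_6) = 0x839E5C
s_8 = Round(s_7, k_7) = 0x2F9FE7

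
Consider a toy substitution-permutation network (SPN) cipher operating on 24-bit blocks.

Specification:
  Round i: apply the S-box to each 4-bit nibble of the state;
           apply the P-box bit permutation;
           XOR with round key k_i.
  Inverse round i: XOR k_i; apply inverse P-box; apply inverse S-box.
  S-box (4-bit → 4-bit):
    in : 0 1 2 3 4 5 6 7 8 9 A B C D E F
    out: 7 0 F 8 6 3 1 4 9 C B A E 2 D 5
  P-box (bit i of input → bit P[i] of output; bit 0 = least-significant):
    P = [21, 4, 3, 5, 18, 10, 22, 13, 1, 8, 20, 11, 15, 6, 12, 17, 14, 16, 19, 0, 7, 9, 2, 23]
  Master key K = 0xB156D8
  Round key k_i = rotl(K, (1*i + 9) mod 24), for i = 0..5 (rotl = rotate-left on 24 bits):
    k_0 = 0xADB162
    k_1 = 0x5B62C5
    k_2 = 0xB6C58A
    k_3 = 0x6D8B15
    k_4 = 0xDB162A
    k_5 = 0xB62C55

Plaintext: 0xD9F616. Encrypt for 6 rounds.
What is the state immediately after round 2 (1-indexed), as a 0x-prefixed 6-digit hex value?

0xDCBA05

s_0 = plaintext = 0xD9F616
s_1 = Round(s_0, k_0) = 0x852361
s_2 = Round(s_1, k_1) = 0xDCBA05
s_3 = Round(s_2, k_2) = 0xD9CAD9
s_4 = Round(s_3, k_3) = 0x67947E
s_5 = Round(s_4, k_4) = 0xA10782
s_6 = Round(s_5, k_5) = 0x029EAD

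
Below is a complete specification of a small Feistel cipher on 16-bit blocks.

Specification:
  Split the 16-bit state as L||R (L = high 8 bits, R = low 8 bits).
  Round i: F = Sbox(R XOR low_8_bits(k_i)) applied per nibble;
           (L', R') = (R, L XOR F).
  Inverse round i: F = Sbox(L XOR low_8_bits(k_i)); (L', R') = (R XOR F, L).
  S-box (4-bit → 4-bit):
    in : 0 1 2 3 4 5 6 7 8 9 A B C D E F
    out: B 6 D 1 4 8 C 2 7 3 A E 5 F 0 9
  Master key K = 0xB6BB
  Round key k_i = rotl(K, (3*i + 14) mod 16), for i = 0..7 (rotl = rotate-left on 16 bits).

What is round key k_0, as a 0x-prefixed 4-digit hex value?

0xEDAE

K = 0xB6BB
k_0 = rotl(K, (3*0+14) mod 16) = rotl(K, 14) = 0xEDAE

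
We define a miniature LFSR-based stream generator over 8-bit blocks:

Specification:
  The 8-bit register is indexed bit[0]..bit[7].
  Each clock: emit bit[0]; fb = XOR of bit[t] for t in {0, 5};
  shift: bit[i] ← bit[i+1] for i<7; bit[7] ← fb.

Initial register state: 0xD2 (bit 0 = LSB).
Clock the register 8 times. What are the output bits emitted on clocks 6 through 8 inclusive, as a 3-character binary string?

011

reg_0 = 0xD2
clock 1: out=0, reg = 0x69
clock 2: out=1, reg = 0x34
clock 3: out=0, reg = 0x9A
clock 4: out=0, reg = 0x4D
clock 5: out=1, reg = 0xA6
clock 6: out=0, reg = 0xD3
clock 7: out=1, reg = 0xE9
clock 8: out=1, reg = 0x74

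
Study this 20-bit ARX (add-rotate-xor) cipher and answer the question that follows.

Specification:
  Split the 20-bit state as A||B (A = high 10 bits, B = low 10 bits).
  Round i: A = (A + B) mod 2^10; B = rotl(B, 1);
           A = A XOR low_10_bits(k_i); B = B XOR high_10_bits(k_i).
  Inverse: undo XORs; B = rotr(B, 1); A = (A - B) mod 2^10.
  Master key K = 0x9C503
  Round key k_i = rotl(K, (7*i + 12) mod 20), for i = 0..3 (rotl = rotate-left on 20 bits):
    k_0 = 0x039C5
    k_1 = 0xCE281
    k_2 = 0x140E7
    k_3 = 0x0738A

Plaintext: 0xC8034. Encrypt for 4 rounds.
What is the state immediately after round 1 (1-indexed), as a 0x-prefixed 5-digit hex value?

0xA4466

s_0 = plaintext = 0xC8034
s_1 = Round(s_0, k_0) = 0xA4466
s_2 = Round(s_1, k_1) = 0x1DBF4
s_3 = Round(s_2, k_2) = 0x237B9
s_4 = Round(s_3, k_3) = 0xF336F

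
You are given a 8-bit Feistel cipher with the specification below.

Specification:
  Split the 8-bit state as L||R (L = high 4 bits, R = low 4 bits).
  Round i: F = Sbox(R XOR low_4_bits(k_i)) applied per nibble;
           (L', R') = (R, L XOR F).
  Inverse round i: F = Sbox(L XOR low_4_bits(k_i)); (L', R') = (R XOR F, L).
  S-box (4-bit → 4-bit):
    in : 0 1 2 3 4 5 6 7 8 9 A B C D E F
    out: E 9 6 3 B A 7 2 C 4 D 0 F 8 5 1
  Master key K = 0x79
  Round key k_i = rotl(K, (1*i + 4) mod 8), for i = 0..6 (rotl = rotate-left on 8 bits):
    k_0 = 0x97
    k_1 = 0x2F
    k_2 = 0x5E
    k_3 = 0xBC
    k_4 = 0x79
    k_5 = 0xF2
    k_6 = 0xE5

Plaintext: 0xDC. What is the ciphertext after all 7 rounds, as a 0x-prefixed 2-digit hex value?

s_0 = plaintext = 0xDC
s_1 = Round(s_0, k_0) = 0xCD
s_2 = Round(s_1, k_1) = 0xDA
s_3 = Round(s_2, k_2) = 0xA6
s_4 = Round(s_3, k_3) = 0x67
s_5 = Round(s_4, k_4) = 0x73
s_6 = Round(s_5, k_5) = 0x3E
s_7 = Round(s_6, k_6) = 0xE3

0xE3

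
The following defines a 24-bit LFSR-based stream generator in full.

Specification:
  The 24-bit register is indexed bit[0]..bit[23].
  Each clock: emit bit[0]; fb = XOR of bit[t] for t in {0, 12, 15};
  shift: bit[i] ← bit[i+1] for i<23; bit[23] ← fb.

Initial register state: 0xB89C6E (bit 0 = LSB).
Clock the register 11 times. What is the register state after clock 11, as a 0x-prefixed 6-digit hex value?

0x52D713

reg_0 = 0xB89C6E
clock 1: out=0, reg = 0x5C4E37
clock 2: out=1, reg = 0xAE271B
clock 3: out=1, reg = 0xD7138D
clock 4: out=1, reg = 0x6B89C6
clock 5: out=0, reg = 0xB5C4E3
clock 6: out=1, reg = 0x5AE271
clock 7: out=1, reg = 0x2D7138
clock 8: out=0, reg = 0x96B89C
clock 9: out=0, reg = 0x4B5C4E
clock 10: out=0, reg = 0xA5AE27
clock 11: out=1, reg = 0x52D713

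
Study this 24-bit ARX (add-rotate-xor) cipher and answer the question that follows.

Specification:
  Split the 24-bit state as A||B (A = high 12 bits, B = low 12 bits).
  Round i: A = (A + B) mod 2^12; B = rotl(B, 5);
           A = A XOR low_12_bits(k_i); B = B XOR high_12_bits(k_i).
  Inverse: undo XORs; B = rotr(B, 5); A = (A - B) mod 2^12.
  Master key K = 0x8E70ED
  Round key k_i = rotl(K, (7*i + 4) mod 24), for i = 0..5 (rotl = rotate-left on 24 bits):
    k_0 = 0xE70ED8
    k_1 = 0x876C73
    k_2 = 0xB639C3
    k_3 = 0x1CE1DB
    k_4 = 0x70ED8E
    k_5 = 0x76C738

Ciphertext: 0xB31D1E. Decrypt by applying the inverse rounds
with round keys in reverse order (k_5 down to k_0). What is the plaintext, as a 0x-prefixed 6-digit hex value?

s_0 = ciphertext = 0xB31D1E
s_1 = InvRound(s_0, k_5) = 0x2B6953
s_2 = InvRound(s_1, k_4) = 0x046EF2
s_3 = InvRound(s_2, k_3) = 0x324E79
s_4 = InvRound(s_3, k_2) = 0xDBFD28
s_5 = InvRound(s_4, k_1) = 0x2A2F2A
s_6 = InvRound(s_5, k_0) = 0xF70D0A

0xF70D0A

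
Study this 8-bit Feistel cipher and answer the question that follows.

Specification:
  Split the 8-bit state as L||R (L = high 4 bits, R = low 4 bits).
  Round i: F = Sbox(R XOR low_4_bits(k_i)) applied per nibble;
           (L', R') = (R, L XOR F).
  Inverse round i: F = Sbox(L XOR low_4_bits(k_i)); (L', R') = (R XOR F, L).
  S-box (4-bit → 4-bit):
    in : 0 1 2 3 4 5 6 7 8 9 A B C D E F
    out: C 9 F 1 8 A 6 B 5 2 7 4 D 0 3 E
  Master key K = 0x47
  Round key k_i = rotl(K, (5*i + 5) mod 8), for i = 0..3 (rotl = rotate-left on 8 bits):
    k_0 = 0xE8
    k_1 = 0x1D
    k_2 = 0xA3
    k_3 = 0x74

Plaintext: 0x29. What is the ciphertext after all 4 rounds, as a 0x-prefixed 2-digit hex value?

s_0 = plaintext = 0x29
s_1 = Round(s_0, k_0) = 0x9B
s_2 = Round(s_1, k_1) = 0xBF
s_3 = Round(s_2, k_2) = 0xF6
s_4 = Round(s_3, k_3) = 0x60

0x60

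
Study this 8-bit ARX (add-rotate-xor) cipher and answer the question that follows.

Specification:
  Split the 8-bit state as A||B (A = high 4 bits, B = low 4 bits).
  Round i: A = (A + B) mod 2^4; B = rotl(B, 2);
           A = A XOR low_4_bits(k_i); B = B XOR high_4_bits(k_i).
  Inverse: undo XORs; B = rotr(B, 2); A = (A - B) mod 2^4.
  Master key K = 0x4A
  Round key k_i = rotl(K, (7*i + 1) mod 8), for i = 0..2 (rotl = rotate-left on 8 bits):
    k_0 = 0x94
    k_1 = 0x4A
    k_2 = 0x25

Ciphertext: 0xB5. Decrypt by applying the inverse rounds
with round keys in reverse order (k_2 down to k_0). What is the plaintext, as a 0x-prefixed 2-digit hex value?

s_0 = ciphertext = 0xB5
s_1 = InvRound(s_0, k_2) = 0x1D
s_2 = InvRound(s_1, k_1) = 0x56
s_3 = InvRound(s_2, k_0) = 0x2F

0x2F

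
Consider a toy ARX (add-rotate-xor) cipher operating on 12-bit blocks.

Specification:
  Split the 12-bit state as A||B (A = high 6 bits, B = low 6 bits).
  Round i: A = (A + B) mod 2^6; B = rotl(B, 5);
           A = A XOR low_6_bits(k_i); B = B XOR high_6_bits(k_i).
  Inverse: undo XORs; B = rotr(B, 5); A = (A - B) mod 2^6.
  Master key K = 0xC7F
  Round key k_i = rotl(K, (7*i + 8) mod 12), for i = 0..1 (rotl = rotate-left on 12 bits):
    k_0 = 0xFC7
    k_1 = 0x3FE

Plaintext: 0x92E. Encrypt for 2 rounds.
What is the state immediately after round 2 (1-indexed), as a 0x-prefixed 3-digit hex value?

0x0DB

s_0 = plaintext = 0x92E
s_1 = Round(s_0, k_0) = 0x568
s_2 = Round(s_1, k_1) = 0x0DB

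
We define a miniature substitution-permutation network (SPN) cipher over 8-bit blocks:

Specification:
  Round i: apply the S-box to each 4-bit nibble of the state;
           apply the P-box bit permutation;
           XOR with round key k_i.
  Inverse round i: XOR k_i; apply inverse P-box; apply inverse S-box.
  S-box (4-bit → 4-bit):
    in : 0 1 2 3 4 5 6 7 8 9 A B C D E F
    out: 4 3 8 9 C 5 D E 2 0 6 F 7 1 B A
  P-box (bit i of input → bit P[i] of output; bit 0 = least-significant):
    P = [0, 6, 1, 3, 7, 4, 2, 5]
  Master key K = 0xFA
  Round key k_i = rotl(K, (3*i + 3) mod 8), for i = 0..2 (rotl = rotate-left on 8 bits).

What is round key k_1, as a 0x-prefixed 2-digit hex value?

0xBE

K = 0xFA
k_0 = rotl(K, (3*0+3) mod 8) = rotl(K, 3) = 0xD7
k_1 = rotl(K, (3*1+3) mod 8) = rotl(K, 6) = 0xBE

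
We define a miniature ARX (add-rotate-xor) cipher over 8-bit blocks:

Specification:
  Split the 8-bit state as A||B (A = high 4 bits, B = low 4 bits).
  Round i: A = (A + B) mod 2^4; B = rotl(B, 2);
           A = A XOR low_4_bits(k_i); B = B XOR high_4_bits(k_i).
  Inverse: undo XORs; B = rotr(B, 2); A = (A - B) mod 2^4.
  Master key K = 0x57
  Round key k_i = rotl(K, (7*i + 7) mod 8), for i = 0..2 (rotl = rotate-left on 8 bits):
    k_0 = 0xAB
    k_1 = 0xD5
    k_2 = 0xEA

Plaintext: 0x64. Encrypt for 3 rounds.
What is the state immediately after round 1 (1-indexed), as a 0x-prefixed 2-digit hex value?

0x1B

s_0 = plaintext = 0x64
s_1 = Round(s_0, k_0) = 0x1B
s_2 = Round(s_1, k_1) = 0x93
s_3 = Round(s_2, k_2) = 0x62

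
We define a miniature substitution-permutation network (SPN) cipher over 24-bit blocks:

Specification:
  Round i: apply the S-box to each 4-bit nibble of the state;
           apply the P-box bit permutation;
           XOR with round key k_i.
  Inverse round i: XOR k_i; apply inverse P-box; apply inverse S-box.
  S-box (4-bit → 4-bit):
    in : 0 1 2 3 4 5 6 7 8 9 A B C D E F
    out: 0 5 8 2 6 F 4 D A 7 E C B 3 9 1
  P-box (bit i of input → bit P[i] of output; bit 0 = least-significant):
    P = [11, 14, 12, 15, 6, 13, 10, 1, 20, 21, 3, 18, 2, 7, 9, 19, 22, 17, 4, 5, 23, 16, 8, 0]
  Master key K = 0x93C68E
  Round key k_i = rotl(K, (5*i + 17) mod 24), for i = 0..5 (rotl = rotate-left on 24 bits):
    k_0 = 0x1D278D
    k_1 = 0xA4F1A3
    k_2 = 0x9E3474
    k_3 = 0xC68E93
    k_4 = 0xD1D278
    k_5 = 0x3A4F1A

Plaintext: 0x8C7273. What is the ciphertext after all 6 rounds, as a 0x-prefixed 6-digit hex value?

s_0 = plaintext = 0x8C7273
s_1 = Round(s_0, k_0) = 0x5261EA
s_2 = Round(s_1, k_1) = 0x3522C8
s_3 = Round(s_2, k_2) = 0xD1D406
s_4 = Round(s_3, k_3) = 0x279E0F
s_5 = Round(s_4, k_4) = 0x85D8CD
s_6 = Round(s_5, k_5) = 0x5D27ED

0x5D27ED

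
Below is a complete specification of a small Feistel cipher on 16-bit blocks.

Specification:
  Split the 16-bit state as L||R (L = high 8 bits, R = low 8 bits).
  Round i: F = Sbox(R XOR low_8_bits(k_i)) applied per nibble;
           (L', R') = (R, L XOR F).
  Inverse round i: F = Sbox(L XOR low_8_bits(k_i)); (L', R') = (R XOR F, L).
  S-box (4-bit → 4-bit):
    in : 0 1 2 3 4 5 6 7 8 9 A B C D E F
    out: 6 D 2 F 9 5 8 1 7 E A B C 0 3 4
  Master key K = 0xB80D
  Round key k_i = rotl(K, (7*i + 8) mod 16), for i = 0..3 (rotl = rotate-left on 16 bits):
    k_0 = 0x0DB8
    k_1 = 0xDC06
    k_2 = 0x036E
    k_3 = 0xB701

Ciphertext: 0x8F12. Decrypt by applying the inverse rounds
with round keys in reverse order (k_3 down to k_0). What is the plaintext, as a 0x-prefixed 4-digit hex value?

s_0 = ciphertext = 0x8F12
s_1 = InvRound(s_0, k_3) = 0x618F
s_2 = InvRound(s_1, k_2) = 0xEB61
s_3 = InvRound(s_2, k_1) = 0x51EB
s_4 = InvRound(s_3, k_0) = 0xD551

0xD551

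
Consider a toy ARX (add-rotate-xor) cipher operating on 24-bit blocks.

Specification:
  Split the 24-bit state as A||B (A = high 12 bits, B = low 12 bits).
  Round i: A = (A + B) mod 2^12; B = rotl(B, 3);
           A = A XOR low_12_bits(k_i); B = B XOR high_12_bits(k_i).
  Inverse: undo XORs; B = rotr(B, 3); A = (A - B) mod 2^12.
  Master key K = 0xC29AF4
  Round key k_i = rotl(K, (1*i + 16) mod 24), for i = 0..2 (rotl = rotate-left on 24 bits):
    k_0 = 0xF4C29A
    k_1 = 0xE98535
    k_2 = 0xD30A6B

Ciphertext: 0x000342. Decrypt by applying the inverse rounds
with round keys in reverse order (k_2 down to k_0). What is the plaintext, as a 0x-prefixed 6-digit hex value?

0xA60C44

s_0 = ciphertext = 0x000342
s_1 = InvRound(s_0, k_2) = 0x49D5CE
s_2 = InvRound(s_1, k_1) = 0x43ED6A
s_3 = InvRound(s_2, k_0) = 0xA60C44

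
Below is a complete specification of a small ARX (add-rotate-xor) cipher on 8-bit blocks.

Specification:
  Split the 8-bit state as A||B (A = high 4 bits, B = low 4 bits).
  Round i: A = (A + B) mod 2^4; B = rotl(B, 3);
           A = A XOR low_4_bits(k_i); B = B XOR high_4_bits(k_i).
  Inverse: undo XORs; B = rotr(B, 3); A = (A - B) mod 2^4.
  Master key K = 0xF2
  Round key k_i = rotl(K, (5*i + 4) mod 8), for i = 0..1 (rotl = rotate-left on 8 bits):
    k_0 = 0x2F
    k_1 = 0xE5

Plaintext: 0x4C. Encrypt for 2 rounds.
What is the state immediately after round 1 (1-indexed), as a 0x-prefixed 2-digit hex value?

0xF4

s_0 = plaintext = 0x4C
s_1 = Round(s_0, k_0) = 0xF4
s_2 = Round(s_1, k_1) = 0x6C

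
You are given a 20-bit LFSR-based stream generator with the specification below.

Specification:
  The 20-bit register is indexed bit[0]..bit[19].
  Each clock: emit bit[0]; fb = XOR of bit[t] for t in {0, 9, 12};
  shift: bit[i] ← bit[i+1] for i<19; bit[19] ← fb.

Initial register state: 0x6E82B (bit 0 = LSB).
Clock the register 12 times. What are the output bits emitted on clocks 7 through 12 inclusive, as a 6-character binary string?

reg_0 = 0x6E82B
clock 1: out=1, reg = 0xB7415
clock 2: out=1, reg = 0x5BA0A
clock 3: out=0, reg = 0x2DD05
clock 4: out=1, reg = 0x16E82
clock 5: out=0, reg = 0x8B741
clock 6: out=1, reg = 0xC5BA0
clock 7: out=0, reg = 0x62DD0
clock 8: out=0, reg = 0x316E8
clock 9: out=0, reg = 0x18B74
clock 10: out=0, reg = 0x8C5BA
clock 11: out=0, reg = 0x462DD
clock 12: out=1, reg = 0x2316E

000001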